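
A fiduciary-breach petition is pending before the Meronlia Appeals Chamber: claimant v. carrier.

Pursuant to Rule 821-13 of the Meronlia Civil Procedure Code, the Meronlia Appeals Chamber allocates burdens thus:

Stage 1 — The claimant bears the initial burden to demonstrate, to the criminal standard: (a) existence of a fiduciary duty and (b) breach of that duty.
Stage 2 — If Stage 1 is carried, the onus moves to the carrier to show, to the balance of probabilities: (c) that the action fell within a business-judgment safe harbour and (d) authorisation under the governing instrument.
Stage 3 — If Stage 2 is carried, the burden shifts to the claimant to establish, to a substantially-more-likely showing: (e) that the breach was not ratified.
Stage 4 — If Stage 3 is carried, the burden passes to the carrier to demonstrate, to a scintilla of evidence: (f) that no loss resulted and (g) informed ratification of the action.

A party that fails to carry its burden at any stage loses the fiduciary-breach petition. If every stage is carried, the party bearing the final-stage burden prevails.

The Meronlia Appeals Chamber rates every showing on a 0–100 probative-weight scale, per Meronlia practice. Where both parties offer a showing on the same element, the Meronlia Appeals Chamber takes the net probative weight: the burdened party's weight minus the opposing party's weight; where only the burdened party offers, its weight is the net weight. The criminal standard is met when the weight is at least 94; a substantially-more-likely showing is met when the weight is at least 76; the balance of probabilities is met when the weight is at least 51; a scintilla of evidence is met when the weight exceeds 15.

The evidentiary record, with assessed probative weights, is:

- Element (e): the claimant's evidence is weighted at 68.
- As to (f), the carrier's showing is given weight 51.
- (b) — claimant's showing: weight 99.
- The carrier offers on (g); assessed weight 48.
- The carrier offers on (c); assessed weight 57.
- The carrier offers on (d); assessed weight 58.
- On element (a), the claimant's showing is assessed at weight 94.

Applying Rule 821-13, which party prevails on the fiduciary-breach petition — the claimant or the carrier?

carrier

Stage 1 (claimant, the criminal standard, weight is at least 94): (a) 94 ≥ 94 — meets; (b) 99 ≥ 94 — meets.
  All elements met. The burden passes to the carrier.
Stage 2 (carrier, the balance of probabilities, weight is at least 51): (c) 57 ≥ 51 — meets; (d) 58 ≥ 51 — meets.
  The carrier carries Stage 2; the claimant now bears the burden.
Stage 3 (claimant, a substantially-more-likely showing, weight is at least 76): (e) 68 < 76 — fails.
  The claimant does not carry Stage 3.
So the carrier prevails.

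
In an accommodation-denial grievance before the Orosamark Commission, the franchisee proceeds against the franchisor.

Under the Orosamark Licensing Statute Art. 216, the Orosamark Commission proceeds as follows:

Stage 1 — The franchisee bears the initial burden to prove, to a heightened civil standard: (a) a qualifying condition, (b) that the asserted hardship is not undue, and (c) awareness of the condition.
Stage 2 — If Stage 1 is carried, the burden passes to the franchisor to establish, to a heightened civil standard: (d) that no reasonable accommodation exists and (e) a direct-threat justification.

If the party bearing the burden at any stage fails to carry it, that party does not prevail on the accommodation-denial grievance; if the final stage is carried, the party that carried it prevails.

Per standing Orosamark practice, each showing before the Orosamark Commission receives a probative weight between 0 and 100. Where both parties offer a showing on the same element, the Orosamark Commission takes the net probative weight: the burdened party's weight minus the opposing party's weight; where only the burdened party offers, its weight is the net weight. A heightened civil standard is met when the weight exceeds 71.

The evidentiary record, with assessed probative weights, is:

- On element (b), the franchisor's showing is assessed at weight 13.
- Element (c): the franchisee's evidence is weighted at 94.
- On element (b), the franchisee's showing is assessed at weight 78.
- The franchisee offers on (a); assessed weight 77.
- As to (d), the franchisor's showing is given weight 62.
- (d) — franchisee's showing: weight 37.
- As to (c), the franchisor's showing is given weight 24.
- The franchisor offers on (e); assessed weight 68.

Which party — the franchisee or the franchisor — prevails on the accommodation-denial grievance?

franchisor

At Stage 1 the franchisee must meet a heightened civil standard (weight exceeds 71): on (a) the weight is 77, which does exceed 71, so (a) meets the standard; on (b) the weight is 78 less the opposing 13 gives net 65, ≤ 71, so (b) does not meet the standard; on (c) the weight is 94 less the opposing 24 gives net 70, ≤ 71, so (c) does not meet the standard.
  Stage 1 not carried; the franchisee fails its burden.
The franchisor prevails.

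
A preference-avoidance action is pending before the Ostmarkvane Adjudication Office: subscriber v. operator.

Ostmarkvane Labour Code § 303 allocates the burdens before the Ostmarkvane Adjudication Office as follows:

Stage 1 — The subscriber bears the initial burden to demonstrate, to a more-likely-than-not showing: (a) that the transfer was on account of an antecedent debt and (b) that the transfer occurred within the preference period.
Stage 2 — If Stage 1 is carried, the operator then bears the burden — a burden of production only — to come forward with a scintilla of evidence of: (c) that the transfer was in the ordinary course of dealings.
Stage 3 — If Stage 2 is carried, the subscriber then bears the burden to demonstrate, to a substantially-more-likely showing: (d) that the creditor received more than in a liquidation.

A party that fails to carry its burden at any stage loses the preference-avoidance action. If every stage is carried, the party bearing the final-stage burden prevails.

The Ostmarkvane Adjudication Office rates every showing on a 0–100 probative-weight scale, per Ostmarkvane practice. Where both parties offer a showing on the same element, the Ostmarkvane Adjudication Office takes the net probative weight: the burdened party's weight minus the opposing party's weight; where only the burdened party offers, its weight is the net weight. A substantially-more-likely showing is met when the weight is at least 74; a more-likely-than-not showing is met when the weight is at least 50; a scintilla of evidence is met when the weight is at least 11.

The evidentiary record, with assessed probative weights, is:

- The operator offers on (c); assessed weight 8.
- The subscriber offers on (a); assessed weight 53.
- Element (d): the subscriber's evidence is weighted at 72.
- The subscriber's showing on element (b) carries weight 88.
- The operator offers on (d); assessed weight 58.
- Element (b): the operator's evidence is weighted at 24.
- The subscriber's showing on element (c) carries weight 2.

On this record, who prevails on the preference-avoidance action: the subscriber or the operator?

subscriber

Stage 1 (subscriber, a more-likely-than-not showing, weight is at least 50): (a) 53 ≥ 50 — meets; (b) net 88−24=64 ≥ 50 — meets.
  Stage 1 carried; the burden shifts to the operator.
Stage 2 (operator, a scintilla of evidence, weight is at least 11): (c) net 8−2=6 < 11 — fails.
  The operator does not carry Stage 2.
The subscriber prevails.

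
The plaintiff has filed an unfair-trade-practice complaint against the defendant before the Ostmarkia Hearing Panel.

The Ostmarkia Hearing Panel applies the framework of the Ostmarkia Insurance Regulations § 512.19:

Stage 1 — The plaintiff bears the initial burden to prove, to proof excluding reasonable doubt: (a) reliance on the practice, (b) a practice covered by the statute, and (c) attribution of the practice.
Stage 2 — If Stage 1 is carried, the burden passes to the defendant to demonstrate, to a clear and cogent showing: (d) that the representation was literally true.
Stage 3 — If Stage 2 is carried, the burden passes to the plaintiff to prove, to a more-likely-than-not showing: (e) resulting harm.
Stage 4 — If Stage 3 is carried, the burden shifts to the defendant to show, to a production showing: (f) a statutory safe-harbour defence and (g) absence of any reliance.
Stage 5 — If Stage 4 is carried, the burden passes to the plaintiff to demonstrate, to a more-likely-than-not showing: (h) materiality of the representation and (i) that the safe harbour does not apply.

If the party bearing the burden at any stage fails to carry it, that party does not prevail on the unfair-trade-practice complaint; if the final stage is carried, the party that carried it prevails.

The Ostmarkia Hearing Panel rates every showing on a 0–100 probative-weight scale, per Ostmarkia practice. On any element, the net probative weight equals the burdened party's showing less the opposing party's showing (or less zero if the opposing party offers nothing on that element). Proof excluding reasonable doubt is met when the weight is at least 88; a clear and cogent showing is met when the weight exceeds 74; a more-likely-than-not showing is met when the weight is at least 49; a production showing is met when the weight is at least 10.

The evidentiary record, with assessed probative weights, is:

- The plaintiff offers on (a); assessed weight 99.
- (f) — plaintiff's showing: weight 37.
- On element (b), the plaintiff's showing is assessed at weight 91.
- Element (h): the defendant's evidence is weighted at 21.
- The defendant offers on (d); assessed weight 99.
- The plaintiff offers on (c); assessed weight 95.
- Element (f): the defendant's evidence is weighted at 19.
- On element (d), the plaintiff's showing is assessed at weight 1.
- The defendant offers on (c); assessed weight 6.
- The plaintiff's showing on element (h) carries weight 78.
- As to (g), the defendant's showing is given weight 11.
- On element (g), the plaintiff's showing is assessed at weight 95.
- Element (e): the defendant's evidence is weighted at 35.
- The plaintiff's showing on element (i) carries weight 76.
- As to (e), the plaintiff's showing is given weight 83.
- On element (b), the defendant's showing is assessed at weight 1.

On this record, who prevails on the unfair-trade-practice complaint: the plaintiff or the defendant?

defendant

Stage 1 (plaintiff, proof excluding reasonable doubt, weight is at least 88): (a) 99 ≥ 88 — meets; (b) net 91−1=90 ≥ 88 — meets; (c) net 95−6=89 ≥ 88 — meets.
  The plaintiff carries Stage 1; the defendant now bears the burden.
Stage 2 (defendant, a clear and cogent showing, weight exceeds 74): (d) net 99−1=98 > 74 — meets.
  Stage 2 is satisfied; the onus moves to the plaintiff.
Stage 3 (plaintiff, a more-likely-than-not showing, weight is at least 49): (e) net 83−35=48 < 49 — fails.
  The plaintiff does not carry Stage 3.
The defendant prevails.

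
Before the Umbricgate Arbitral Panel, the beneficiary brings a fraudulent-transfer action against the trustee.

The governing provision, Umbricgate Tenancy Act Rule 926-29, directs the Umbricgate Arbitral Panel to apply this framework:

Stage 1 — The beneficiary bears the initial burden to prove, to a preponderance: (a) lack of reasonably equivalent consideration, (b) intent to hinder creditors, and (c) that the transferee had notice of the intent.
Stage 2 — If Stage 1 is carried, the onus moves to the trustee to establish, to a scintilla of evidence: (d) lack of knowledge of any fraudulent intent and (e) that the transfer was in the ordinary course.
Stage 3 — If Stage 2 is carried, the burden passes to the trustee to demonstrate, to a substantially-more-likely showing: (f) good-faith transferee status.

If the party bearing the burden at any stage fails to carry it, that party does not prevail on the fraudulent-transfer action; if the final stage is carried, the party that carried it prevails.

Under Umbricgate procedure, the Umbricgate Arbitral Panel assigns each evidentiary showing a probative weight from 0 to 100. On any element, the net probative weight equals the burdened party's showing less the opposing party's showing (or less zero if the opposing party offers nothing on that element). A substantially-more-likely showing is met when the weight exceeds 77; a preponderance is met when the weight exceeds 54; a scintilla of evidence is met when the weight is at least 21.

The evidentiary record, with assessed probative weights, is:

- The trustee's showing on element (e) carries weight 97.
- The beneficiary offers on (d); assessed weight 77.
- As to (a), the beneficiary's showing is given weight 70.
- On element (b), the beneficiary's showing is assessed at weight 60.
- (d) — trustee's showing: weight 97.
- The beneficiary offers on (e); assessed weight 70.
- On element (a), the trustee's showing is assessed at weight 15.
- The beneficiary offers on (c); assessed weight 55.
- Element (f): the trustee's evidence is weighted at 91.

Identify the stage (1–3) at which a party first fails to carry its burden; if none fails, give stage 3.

stage 2

At Stage 1 the beneficiary must meet a preponderance (weight exceeds 54): on (a) the weight is 70 less the opposing 15 gives net 55, > 54, so (a) meets the standard; on (b) the weight is 60, > 54, so (b) meets the standard; on (c) the weight is 55, which does exceed 54, so (c) meets the standard.
  Stage 1 is satisfied; the onus moves to the trustee.
At Stage 2 the trustee must meet a scintilla of evidence (weight is at least 21): on (d) the weight is 97 less the opposing 77 gives net 20, < 21, so (d) does not meet the standard; on (e) the weight is 97 less the opposing 70 gives net 27, ≥ 21, so (e) meets the standard.
  Stage 2 not carried; the trustee fails its burden.
The beneficiary prevails.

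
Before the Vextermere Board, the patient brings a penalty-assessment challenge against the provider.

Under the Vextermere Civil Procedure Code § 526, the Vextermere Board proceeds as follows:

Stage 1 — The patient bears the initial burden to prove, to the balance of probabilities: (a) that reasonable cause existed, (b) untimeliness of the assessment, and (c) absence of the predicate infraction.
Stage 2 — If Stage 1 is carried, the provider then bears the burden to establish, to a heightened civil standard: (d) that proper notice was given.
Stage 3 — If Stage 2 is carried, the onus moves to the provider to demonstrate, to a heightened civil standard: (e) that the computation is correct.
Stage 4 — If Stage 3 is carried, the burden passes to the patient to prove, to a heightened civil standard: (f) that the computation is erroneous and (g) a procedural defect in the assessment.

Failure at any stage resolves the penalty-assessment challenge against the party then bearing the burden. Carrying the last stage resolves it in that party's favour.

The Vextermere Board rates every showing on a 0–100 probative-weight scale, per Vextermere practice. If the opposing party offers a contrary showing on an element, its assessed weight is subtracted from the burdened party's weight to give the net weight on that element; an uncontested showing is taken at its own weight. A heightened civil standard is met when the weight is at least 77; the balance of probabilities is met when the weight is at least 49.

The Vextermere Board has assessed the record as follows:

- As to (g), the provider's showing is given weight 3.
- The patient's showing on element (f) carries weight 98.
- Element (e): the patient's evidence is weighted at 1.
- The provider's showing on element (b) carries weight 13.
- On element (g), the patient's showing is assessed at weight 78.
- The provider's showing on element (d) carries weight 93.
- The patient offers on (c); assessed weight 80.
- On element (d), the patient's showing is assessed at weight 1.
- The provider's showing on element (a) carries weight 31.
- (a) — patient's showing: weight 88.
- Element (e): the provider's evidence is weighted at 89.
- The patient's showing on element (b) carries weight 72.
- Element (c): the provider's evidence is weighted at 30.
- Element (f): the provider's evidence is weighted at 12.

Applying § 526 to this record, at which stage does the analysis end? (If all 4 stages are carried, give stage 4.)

stage 4

At Stage 1 the patient must meet the balance of probabilities (weight is at least 49): on (a) the weight is 88 less the opposing 31 gives net 57, which does reach 49, so (a) meets the standard; on (b) the weight is 72 less the opposing 13 gives net 59, ≥ 49, so (b) meets the standard; on (c) the weight is 80 less the opposing 30 gives net 50, which does reach 49, so (c) meets the standard.
  Stage 1 carried; the burden shifts to the provider.
At Stage 2 the provider must meet a heightened civil standard (weight is at least 77): on (d) the weight is 93 less the opposing 1 gives net 92, ≥ 77, so (d) meets the standard.
  All elements met. The provider retains the burden for Stage 3.
At Stage 3 the provider must meet a heightened civil standard (weight is at least 77): on (e) the weight is 89 less the opposing 1 gives net 88, ≥ 77, so (e) meets the standard.
  The provider carries Stage 3; the patient now bears the burden.
At Stage 4 the patient must meet a heightened civil standard (weight is at least 77): on (f) the weight is 98 less the opposing 12 gives net 86, which does reach 77, so (f) meets the standard; on (g) the weight is 78 less the opposing 3 gives net 75, < 77, so (g) does not meet the standard.
  Stage 4 not carried; the patient fails its burden.
So the provider prevails.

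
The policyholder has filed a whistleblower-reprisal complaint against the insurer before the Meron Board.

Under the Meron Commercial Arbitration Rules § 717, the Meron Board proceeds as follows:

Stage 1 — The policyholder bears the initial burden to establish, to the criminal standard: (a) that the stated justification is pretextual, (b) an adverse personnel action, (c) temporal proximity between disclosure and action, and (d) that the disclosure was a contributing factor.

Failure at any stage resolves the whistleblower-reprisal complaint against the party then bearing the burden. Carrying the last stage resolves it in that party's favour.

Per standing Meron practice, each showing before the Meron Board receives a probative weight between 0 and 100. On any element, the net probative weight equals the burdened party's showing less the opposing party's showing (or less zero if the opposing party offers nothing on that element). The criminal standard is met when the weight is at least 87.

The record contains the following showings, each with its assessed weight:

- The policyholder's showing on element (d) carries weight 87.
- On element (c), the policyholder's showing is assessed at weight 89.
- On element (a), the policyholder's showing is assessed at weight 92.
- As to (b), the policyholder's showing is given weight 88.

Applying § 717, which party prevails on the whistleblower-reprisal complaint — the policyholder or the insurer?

policyholder

At Stage 1 the policyholder must meet the criminal standard (weight is at least 87): on (a) the weight is 92, ≥ 87, so (a) meets the standard; on (b) the weight is 88, which does reach 87, so (b) meets the standard; on (c) the weight is 89, which does reach 87, so (c) meets the standard; on (d) the weight is 87, ≥ 87, so (d) meets the standard.
  Stage 1 carried; the final stage is satisfied.
Every stage carried; the policyholder prevails.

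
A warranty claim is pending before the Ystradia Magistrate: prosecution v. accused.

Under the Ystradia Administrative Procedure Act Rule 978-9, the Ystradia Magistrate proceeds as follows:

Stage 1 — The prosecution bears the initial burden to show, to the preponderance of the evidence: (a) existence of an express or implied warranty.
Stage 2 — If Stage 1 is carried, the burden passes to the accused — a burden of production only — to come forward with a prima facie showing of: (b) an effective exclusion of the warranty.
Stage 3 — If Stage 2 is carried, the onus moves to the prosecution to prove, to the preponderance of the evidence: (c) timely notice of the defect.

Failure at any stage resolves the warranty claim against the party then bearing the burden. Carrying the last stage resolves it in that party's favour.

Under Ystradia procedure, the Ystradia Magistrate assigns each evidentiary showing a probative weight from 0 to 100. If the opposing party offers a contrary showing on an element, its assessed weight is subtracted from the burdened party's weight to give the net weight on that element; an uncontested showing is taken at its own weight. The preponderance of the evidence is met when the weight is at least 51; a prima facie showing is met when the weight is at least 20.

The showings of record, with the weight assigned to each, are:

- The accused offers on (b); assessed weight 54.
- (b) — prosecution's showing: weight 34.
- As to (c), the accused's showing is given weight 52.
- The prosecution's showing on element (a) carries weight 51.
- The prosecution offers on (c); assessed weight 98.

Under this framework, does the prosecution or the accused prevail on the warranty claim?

Stage 1 (prosecution, the preponderance of the evidence, weight is at least 51): (a) 51 ≥ 51 — meets.
  Stage 1 carried; the burden shifts to the accused.
Stage 2 (accused, a prima facie showing, weight is at least 20): (b) net 54−34=20 ≥ 20 — meets.
  Stage 2 is satisfied; the onus moves to the prosecution.
Stage 3 (prosecution, the preponderance of the evidence, weight is at least 51): (c) net 98−52=46 < 51 — fails.
  The prosecution does not carry Stage 3.
So the accused prevails.

accused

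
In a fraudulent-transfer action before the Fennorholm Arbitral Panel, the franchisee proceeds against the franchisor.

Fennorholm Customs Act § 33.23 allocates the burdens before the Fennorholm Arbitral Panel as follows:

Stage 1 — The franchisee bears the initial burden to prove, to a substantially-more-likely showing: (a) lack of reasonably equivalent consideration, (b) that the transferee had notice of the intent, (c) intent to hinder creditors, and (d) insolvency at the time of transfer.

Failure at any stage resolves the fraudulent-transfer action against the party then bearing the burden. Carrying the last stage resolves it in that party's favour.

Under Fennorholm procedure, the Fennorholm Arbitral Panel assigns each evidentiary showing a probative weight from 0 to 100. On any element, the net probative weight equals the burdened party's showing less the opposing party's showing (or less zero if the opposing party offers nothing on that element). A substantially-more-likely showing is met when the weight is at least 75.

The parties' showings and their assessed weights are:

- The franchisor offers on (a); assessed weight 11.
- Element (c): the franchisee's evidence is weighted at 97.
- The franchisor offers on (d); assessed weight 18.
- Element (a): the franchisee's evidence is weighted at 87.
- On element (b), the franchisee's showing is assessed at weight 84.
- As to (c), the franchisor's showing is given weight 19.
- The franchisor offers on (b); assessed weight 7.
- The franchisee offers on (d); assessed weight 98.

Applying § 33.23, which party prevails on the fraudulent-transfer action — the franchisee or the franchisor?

Stage 1 (franchisee, a substantially-more-likely showing, weight is at least 75): (a) net 87−11=76 ≥ 75 — meets; (b) net 84−7=77 ≥ 75 — meets; (c) net 97−19=78 ≥ 75 — meets; (d) net 98−18=80 ≥ 75 — meets.
  The franchisee carries the last stage.
With every stage satisfied, the franchisee prevails.

franchisee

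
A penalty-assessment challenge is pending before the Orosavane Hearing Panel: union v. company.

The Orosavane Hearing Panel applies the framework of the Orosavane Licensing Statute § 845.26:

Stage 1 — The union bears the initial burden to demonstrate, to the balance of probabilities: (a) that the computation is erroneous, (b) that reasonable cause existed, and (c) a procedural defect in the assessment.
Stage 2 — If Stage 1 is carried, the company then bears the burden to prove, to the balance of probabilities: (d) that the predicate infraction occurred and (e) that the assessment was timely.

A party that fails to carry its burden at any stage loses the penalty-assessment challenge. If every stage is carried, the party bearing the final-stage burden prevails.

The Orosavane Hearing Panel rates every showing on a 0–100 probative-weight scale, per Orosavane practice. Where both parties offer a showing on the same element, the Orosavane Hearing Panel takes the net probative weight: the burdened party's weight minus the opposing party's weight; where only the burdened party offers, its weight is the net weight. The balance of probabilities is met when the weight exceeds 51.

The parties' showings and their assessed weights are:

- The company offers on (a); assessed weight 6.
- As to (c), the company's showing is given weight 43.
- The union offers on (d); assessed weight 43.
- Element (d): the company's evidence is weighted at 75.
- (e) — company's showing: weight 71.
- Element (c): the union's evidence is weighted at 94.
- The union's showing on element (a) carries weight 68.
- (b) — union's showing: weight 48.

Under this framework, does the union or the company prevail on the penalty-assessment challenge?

At Stage 1 the union must meet the balance of probabilities (weight exceeds 51): on (a) the weight is 68 less the opposing 6 gives net 62, > 51, so (a) meets the standard; on (b) the weight is 48, which does not exceed 51, so (b) does not meet the standard; on (c) the weight is 94 less the opposing 43 gives net 51, ≤ 51, so (c) does not meet the standard.
  The union does not carry Stage 1.
The analysis ends at Stage 1; the company prevails.

company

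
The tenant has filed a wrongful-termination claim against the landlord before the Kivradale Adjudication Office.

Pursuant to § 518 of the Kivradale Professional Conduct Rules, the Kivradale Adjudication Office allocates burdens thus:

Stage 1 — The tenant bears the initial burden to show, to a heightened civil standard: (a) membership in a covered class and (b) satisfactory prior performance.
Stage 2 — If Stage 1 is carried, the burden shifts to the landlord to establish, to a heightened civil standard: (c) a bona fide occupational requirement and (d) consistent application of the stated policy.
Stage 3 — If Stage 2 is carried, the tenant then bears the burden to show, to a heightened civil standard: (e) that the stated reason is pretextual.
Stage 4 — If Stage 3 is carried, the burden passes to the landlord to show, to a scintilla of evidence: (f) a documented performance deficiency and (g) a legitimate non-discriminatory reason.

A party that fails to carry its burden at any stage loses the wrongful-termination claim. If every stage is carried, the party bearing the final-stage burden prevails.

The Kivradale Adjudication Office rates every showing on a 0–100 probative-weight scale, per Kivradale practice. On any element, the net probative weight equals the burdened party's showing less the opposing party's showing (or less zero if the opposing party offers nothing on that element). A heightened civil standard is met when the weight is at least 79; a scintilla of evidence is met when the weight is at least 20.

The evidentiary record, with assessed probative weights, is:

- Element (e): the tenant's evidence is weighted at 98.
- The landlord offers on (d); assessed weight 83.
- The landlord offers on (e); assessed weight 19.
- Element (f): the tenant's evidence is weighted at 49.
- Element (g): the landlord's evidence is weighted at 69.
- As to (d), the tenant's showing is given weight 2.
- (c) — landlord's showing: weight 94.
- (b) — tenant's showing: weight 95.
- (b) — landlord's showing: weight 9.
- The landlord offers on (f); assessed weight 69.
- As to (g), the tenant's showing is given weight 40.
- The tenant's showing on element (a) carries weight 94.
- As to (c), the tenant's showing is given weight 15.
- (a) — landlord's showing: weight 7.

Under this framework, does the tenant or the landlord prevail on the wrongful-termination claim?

Stage 1 (tenant, a heightened civil standard, weight is at least 79): (a) net 94−7=87 ≥ 79 — meets; (b) net 95−9=86 ≥ 79 — meets.
  Stage 1 carried; the burden shifts to the landlord.
Stage 2 (landlord, a heightened civil standard, weight is at least 79): (c) net 94−15=79 ≥ 79 — meets; (d) net 83−2=81 ≥ 79 — meets.
  The landlord carries Stage 2; the tenant now bears the burden.
Stage 3 (tenant, a heightened civil standard, weight is at least 79): (e) net 98−19=79 ≥ 79 — meets.
  All elements met. The burden passes to the landlord.
Stage 4 (landlord, a scintilla of evidence, weight is at least 20): (f) net 69−49=20 ≥ 20 — meets; (g) net 69−40=29 ≥ 20 — meets.
  All elements met at the final stage.
With every stage satisfied, the landlord prevails.

landlord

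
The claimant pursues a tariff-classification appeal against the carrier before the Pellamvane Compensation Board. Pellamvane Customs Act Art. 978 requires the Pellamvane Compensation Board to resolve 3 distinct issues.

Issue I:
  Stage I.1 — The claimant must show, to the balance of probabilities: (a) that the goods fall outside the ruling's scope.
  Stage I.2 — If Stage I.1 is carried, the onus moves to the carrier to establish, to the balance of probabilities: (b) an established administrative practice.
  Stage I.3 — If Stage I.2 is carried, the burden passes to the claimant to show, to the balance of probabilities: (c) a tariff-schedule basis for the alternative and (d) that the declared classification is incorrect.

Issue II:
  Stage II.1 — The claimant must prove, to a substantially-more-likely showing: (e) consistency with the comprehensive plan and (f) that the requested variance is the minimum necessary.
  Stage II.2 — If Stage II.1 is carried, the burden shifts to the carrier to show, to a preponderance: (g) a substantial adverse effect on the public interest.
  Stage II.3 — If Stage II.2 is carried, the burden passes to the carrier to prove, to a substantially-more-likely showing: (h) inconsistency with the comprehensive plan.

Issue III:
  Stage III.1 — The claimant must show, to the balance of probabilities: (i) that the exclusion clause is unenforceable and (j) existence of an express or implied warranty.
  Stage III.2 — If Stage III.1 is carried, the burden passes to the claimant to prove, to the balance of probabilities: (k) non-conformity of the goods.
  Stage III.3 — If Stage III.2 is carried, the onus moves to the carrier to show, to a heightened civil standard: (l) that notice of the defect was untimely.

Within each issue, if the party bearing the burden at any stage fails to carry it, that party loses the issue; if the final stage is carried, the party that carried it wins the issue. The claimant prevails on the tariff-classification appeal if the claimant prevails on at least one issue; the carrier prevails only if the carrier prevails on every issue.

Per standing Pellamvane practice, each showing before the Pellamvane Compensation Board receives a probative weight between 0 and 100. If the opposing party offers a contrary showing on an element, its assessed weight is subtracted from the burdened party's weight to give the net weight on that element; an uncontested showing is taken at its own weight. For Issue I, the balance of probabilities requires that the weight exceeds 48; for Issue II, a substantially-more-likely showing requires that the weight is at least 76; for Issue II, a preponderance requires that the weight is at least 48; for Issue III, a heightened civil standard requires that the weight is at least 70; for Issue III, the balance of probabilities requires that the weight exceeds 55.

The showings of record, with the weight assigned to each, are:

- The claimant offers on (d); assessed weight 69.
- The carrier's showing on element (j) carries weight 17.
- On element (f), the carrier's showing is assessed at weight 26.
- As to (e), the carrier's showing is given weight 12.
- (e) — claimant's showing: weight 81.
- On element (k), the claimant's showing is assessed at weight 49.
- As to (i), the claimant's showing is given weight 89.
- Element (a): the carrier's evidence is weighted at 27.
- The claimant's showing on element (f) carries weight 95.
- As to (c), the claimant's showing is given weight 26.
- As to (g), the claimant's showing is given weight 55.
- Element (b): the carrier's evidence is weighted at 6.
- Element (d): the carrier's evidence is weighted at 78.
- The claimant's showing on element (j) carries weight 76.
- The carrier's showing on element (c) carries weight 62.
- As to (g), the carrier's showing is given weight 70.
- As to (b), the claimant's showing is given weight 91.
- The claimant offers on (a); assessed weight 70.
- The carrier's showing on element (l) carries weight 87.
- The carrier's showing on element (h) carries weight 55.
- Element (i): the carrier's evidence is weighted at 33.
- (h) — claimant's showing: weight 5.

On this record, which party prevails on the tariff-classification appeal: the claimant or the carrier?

carrier

— Issue I —
Stage I.1 (claimant, the balance of probabilities, weight exceeds 48): (a) net 70−27=43 ≤ 48 — fails.
  Stage I.1 not carried; the claimant fails its burden.
The analysis ends at Stage I.1; the carrier prevails on this issue.
— Issue II —
Stage II.1 (claimant, a substantially-more-likely showing, weight is at least 76): (e) net 81−12=69 < 76 — fails; (f) net 95−26=69 < 76 — fails.
  The claimant does not carry Stage II.1.
The analysis ends at Stage II.1; the carrier prevails on this issue.
— Issue III —
Stage III.1 — burden on claimant; standard: the balance of probabilities (weight exceeds 55).
    (i): 89 − 33 = 56 > 55 [met]
    (j): 76 − 17 = 59 > 55 [met]
  All elements met. The claimant retains the burden for Stage III.2.
Stage III.2 — burden on claimant; standard: the balance of probabilities (weight exceeds 55).
    (k): 49 ≤ 55 [not met]
  Not every element is met, so the claimant fails to carry Stage III.2.
The carrier prevails on this issue.
Per-issue: Issue I → carrier; Issue II → carrier; Issue III → carrier. The claimant must prevail on at least one issue; overall, the carrier prevails.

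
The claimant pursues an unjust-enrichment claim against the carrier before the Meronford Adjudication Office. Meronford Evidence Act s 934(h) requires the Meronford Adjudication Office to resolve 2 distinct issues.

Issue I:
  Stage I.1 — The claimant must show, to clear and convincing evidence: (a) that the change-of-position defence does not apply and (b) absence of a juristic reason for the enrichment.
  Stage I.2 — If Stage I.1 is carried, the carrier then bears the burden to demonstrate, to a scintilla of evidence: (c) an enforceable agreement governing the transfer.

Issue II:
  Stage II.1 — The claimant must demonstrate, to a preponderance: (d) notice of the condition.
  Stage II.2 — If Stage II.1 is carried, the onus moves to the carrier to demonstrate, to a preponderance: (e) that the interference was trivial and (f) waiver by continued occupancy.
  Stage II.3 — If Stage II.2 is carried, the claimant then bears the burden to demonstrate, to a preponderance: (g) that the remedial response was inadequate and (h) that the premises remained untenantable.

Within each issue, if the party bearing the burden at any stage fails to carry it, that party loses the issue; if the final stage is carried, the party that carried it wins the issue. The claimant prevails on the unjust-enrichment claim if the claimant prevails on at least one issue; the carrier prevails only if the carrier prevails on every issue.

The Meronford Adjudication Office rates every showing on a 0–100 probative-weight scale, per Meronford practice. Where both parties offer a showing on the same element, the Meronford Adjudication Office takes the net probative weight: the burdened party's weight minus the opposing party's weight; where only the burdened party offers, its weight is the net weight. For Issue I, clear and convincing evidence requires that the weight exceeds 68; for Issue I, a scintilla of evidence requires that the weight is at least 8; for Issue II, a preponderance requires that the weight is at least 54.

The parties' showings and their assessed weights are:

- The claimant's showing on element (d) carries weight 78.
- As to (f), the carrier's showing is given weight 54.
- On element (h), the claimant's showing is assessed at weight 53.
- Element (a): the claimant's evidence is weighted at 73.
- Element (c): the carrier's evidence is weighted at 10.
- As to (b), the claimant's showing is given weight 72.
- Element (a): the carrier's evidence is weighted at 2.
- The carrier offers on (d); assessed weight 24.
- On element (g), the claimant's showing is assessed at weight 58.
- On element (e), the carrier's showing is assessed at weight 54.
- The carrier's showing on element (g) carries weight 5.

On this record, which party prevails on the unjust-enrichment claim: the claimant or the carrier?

— Issue I —
At Stage I.1 the claimant must meet clear and convincing evidence (weight exceeds 68): on (a) the weight is 73 less the opposing 2 gives net 71, which does exceed 68, so (a) meets the standard; on (b) the weight is 72, which does exceed 68, so (b) meets the standard.
  The claimant carries Stage I.1; the carrier now bears the burden.
At Stage I.2 the carrier must meet a scintilla of evidence (weight is at least 8): on (c) the weight is 10, which does reach 8, so (c) meets the standard.
  The carrier carries the last stage.
With every stage satisfied, the carrier prevails on this issue.
— Issue II —
Stage II.1 (claimant, a preponderance, weight is at least 54): (d) net 78−24=54 ≥ 54 — meets.
  Stage II.1 is satisfied; the onus moves to the carrier.
Stage II.2 (carrier, a preponderance, weight is at least 54): (e) 54 ≥ 54 — meets; (f) 54 ≥ 54 — meets.
  Stage II.2 is satisfied; the onus moves to the claimant.
Stage II.3 (claimant, a preponderance, weight is at least 54): (g) net 58−5=53 < 54 — fails; (h) 53 < 54 — fails.
  The claimant does not carry Stage II.3.
The analysis ends at Stage II.3; the carrier prevails on this issue.
Per-issue: Issue I → carrier; Issue II → carrier. The claimant must prevail on at least one issue; overall, the carrier prevails.

carrier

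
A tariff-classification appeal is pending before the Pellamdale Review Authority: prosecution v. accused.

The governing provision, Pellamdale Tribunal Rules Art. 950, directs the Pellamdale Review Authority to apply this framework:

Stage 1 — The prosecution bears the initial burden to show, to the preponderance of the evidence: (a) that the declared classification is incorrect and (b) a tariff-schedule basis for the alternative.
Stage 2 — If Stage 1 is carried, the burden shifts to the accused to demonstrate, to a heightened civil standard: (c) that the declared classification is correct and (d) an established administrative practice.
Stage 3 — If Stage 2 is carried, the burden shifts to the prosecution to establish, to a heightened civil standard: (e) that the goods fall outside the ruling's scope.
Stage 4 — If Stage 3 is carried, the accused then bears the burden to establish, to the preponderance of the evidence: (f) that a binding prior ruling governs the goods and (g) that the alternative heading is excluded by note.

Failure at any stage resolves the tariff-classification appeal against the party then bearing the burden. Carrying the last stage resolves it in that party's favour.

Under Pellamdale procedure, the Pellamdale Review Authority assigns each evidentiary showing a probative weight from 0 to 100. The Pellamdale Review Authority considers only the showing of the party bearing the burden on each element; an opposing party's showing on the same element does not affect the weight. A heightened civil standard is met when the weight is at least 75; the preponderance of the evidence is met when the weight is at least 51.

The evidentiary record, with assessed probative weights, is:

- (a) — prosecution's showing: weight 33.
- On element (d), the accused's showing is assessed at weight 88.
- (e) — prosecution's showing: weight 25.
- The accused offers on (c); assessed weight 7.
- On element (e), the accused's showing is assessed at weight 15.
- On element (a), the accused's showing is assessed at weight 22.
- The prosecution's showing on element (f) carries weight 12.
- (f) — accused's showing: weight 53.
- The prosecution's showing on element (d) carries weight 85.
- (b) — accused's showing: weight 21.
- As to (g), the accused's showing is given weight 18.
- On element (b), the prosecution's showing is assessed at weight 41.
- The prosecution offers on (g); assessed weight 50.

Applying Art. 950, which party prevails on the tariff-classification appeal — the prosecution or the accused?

Stage 1 — burden on prosecution; standard: the preponderance of the evidence (weight is at least 51).
    (a): 33 (accused's 22 disregarded) < 51 [not met]
    (b): 41 (accused's 21 disregarded) < 51 [not met]
  The prosecution does not carry Stage 1.
The analysis ends at Stage 1; the accused prevails.

accused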